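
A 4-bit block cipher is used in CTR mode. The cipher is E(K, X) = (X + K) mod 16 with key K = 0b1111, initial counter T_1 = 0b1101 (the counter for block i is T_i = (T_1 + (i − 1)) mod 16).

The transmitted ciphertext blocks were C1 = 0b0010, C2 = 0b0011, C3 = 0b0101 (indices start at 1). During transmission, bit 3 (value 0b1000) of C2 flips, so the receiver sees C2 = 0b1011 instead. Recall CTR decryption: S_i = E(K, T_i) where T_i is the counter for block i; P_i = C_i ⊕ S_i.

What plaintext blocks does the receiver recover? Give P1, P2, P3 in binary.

P1 = 0b1110, P2 = 0b0110, P3 = 0b1011

Only C2 changed, to 0b1011. In CTR, a change in C_i flips the same bit in P_i only; the keystream is unaffected. Decrypting the received ciphertext:
P1: T = 0b1101, S = E(K, T) = 0b1100; 0b0010 ⊕ 0b1100 = 0b1110.
P2: T = 0b1110, S = E(K, T) = 0b1101; 0b1011 ⊕ 0b1101 = 0b0110.
P3: T = 0b1111, S = E(K, T) = 0b1110; 0b0101 ⊕ 0b1110 = 0b1011.
Blocks that differ from the original plaintext: P2.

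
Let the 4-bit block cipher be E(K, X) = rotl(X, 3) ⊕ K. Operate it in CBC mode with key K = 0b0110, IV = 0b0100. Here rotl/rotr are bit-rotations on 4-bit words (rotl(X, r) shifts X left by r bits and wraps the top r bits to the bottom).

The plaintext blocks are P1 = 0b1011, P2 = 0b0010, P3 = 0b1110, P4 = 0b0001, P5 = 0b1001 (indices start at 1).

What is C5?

C5 = 0b1110

CBC encryption: C_i = E(K, P_i ⊕ C_{i−1}), with C_{0} = IV.
C1: P1 ⊕ 0b0100 = 0b1111; E(K, 0b1111) = 0b1001.
C2: P2 ⊕ 0b1001 = 0b1011; E(K, 0b1011) = 0b1011.
C3: P3 ⊕ 0b1011 = 0b0101; E(K, 0b0101) = 0b1100.
C4: P4 ⊕ 0b1100 = 0b1101; E(K, 0b1101) = 0b1000.
C5: P5 ⊕ 0b1000 = 0b0001; E(K, 0b0001) = 0b1110.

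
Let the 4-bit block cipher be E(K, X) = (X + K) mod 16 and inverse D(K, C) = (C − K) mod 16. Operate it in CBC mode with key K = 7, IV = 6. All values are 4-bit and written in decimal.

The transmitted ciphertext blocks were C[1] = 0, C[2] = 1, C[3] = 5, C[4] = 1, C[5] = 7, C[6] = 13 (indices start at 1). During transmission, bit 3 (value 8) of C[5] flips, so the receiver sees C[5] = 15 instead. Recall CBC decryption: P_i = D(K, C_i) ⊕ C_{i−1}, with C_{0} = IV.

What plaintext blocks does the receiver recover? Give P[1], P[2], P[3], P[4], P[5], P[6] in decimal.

P[1] = 15, P[2] = 10, P[3] = 15, P[4] = 15, P[5] = 9, P[6] = 9

Only C[5] changed, to 15. In CBC, a change in C_i garbles P_i and flips the same bit in P_{i+1}. Decrypting the received ciphertext:
P[1]: D(K, 0) = 9; 9 ⊕ 6 = 15.
P[2]: D(K, 1) = 10; 10 ⊕ 0 = 10.
P[3]: D(K, 5) = 14; 14 ⊕ 1 = 15.
P[4]: D(K, 1) = 10; 10 ⊕ 5 = 15.
P[5]: D(K, 15) = 8; 8 ⊕ 1 = 9.
P[6]: D(K, 13) = 6; 6 ⊕ 15 = 9.
Blocks that differ from the original plaintext: P[5], P[6].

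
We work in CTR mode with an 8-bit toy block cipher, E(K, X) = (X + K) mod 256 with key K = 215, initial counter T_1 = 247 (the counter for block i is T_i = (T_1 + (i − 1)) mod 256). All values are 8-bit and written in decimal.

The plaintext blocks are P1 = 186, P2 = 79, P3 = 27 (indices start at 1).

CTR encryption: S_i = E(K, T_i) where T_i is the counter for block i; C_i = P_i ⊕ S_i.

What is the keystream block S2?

207

C1: T = 247, S = E(K, T) = 206; 186 ⊕ 206 = 116.
C2: T = 248, S = E(K, T) = 207; 79 ⊕ 207 = 128.
So S2 = 207.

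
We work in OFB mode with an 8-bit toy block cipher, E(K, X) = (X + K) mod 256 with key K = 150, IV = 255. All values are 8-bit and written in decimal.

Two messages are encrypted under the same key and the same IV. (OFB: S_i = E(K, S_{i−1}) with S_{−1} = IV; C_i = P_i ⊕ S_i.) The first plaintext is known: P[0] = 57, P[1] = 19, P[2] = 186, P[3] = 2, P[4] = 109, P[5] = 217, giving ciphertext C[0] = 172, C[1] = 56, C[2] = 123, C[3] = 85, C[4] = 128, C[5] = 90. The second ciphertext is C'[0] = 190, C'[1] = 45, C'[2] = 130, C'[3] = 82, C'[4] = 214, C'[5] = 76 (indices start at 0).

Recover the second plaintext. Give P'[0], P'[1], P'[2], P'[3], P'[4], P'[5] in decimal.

P'[0] = 43, P'[1] = 6, P'[2] = 67, P'[3] = 5, P'[4] = 59, P'[5] = 207

In OFB with a reused IV, both messages share the same keystream S_i, so C_i ⊕ C'_i = P_i ⊕ P'_i and thus P'_i = P_i ⊕ C_i ⊕ C'_i.
P'[0]: 57 ⊕ 172 ⊕ 190 = 43.
P'[1]: 19 ⊕ 56 ⊕ 45 = 6.
P'[2]: 186 ⊕ 123 ⊕ 130 = 67.
P'[3]: 2 ⊕ 85 ⊕ 82 = 5.
P'[4]: 109 ⊕ 128 ⊕ 214 = 59.
P'[5]: 217 ⊕ 90 ⊕ 76 = 207.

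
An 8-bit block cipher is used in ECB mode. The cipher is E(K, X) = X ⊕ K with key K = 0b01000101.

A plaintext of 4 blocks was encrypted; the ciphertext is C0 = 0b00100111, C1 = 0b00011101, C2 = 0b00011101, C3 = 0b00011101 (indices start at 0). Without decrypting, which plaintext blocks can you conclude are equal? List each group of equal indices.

ECB encrypts each block independently with the same key, so equal ciphertext blocks imply equal plaintext blocks.
C1 = C2 = C3 = 0b00011101, so P1 = P2 = P3.

P1 = P2 = P3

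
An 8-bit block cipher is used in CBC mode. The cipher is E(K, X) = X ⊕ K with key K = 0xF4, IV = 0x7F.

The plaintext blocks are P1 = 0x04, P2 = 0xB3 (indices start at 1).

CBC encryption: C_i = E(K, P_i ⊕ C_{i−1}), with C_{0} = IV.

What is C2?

C1: P1 ⊕ 0x7F = 0x7B; E(K, 0x7B) = 0x8F.
C2: P2 ⊕ 0x8F = 0x3C; E(K, 0x3C) = 0xC8.

C2 = 0xC8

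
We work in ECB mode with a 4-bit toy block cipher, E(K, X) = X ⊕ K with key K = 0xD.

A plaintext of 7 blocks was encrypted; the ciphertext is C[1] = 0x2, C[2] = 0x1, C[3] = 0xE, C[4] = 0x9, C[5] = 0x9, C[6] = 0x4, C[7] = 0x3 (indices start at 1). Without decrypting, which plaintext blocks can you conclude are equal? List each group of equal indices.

P[4] = P[5]

ECB encrypts each block independently with the same key, so equal ciphertext blocks imply equal plaintext blocks.
C[4] = C[5] = 0x9, so P[4] = P[5].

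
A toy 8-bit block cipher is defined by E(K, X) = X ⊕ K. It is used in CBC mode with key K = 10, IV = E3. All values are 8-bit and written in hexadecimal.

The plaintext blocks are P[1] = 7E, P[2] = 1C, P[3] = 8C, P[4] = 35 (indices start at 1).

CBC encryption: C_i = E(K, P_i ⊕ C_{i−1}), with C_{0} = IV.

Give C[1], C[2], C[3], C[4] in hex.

C[1] = 8D, C[2] = 81, C[3] = 1D, C[4] = 38

C[1]: P[1] ⊕ E3 = 9D; E(K, 9D) = 8D.
C[2]: P[2] ⊕ 8D = 91; E(K, 91) = 81.
C[3]: P[3] ⊕ 81 = 0D; E(K, 0D) = 1D.
C[4]: P[4] ⊕ 1D = 28; E(K, 28) = 38.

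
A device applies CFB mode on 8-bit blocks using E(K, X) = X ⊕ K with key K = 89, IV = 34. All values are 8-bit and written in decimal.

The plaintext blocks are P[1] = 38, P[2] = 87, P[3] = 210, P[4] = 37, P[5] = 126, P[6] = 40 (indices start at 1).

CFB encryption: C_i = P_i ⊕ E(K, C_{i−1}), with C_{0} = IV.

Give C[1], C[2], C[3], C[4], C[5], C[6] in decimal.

C[1]: E(K, 34) = 123; 38 ⊕ 123 = 93.
C[2]: E(K, 93) = 4; 87 ⊕ 4 = 83.
C[3]: E(K, 83) = 10; 210 ⊕ 10 = 216.
C[4]: E(K, 216) = 129; 37 ⊕ 129 = 164.
C[5]: E(K, 164) = 253; 126 ⊕ 253 = 131.
C[6]: E(K, 131) = 218; 40 ⊕ 218 = 242.

C[1] = 93, C[2] = 83, C[3] = 216, C[4] = 164, C[5] = 131, C[6] = 242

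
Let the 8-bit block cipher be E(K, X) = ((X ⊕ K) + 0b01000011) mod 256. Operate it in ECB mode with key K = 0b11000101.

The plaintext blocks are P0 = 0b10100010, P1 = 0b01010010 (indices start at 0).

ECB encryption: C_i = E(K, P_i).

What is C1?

C1: E(K, 0b01010010) = 0b11011010.

C1 = 0b11011010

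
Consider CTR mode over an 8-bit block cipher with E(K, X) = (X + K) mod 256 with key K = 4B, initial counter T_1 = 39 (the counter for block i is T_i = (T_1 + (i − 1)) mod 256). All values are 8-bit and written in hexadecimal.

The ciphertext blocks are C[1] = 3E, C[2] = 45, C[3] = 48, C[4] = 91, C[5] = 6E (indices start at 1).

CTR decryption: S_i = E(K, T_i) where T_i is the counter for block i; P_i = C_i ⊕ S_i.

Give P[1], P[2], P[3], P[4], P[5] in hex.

P[1] = BA, P[2] = C0, P[3] = CE, P[4] = 16, P[5] = E6

P[1]: T = 39, S = E(K, T) = 84; 3E ⊕ 84 = BA.
P[2]: T = 3A, S = E(K, T) = 85; 45 ⊕ 85 = C0.
P[3]: T = 3B, S = E(K, T) = 86; 48 ⊕ 86 = CE.
P[4]: T = 3C, S = E(K, T) = 87; 91 ⊕ 87 = 16.
P[5]: T = 3D, S = E(K, T) = 88; 6E ⊕ 88 = E6.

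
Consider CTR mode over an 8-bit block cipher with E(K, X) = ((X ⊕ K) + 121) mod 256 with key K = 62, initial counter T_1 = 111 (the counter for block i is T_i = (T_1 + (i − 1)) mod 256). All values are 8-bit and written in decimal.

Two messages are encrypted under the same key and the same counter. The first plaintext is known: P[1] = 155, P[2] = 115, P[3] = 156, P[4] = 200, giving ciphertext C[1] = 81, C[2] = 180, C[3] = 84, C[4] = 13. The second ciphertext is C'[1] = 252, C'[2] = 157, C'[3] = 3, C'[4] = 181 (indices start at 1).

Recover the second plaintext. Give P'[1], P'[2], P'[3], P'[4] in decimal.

P'[1] = 54, P'[2] = 90, P'[3] = 203, P'[4] = 112

In CTR with a reused counter, both messages share the same keystream S_i, so C_i ⊕ C'_i = P_i ⊕ P'_i and thus P'_i = P_i ⊕ C_i ⊕ C'_i.
P'[1]: 155 ⊕ 81 ⊕ 252 = 54.
P'[2]: 115 ⊕ 180 ⊕ 157 = 90.
P'[3]: 156 ⊕ 84 ⊕ 3 = 203.
P'[4]: 200 ⊕ 13 ⊕ 181 = 112.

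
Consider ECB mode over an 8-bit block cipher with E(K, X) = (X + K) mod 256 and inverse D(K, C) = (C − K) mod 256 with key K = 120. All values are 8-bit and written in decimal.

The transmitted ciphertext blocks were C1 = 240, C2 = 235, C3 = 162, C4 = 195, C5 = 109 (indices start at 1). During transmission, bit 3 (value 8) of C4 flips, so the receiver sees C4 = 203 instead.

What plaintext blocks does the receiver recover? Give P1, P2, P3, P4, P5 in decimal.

P1 = 120, P2 = 115, P3 = 42, P4 = 83, P5 = 245

ECB decryption: P_i = D(K, C_i).
Only C4 changed, to 203. In ECB, a change in C_i affects only P_i. Decrypting the received ciphertext:
P1: D(K, 240) = 120.
P2: D(K, 235) = 115.
P3: D(K, 162) = 42.
P4: D(K, 203) = 83.
P5: D(K, 109) = 245.
Blocks that differ from the original plaintext: P4.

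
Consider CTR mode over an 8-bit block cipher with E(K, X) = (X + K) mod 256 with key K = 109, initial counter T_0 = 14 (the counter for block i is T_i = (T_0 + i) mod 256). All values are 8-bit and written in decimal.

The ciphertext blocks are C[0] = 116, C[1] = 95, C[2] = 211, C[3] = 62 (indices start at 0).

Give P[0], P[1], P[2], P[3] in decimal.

CTR decryption: S_i = E(K, T_i) where T_i is the counter for block i; P_i = C_i ⊕ S_i.
P[0]: T = 14, S = E(K, T) = 123; 116 ⊕ 123 = 15.
P[1]: T = 15, S = E(K, T) = 124; 95 ⊕ 124 = 35.
P[2]: T = 16, S = E(K, T) = 125; 211 ⊕ 125 = 174.
P[3]: T = 17, S = E(K, T) = 126; 62 ⊕ 126 = 64.

P[0] = 15, P[1] = 35, P[2] = 174, P[3] = 64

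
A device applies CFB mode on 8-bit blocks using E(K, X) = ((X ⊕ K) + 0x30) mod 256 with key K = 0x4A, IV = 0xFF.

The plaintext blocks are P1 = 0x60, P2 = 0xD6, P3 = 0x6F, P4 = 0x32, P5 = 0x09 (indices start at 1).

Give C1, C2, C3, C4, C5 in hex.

C1 = 0x85, C2 = 0x29, C3 = 0xFC, C4 = 0xD4, C5 = 0xC7

CFB encryption: C_i = P_i ⊕ E(K, C_{i−1}), with C_{0} = IV.
C1: E(K, 0xFF) = 0xE5; 0x60 ⊕ 0xE5 = 0x85.
C2: E(K, 0x85) = 0xFF; 0xD6 ⊕ 0xFF = 0x29.
C3: E(K, 0x29) = 0x93; 0x6F ⊕ 0x93 = 0xFC.
C4: E(K, 0xFC) = 0xE6; 0x32 ⊕ 0xE6 = 0xD4.
C5: E(K, 0xD4) = 0xCE; 0x09 ⊕ 0xCE = 0xC7.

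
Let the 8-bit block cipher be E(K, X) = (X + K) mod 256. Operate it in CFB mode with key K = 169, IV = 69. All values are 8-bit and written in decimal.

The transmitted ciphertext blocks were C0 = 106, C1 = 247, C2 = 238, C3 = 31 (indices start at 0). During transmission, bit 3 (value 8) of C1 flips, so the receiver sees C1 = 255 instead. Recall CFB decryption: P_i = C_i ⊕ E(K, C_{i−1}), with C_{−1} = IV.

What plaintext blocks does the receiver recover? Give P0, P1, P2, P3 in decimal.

P0 = 132, P1 = 236, P2 = 70, P3 = 136

Only C1 changed, to 255. In CFB, a change in C_i flips the same bit in P_i and garbles P_{i+1}. Decrypting the received ciphertext:
P0: E(K, 69) = 238; 106 ⊕ 238 = 132.
P1: E(K, 106) = 19; 255 ⊕ 19 = 236.
P2: E(K, 255) = 168; 238 ⊕ 168 = 70.
P3: E(K, 238) = 151; 31 ⊕ 151 = 136.
Blocks that differ from the original plaintext: P1, P2.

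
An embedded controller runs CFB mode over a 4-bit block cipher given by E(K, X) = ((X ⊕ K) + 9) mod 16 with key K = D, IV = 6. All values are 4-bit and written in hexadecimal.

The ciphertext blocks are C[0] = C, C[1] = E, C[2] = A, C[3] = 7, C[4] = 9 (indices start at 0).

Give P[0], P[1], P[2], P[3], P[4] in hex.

P[0] = 8, P[1] = 4, P[2] = 6, P[3] = 7, P[4] = A

CFB decryption: P_i = C_i ⊕ E(K, C_{i−1}), with C_{−1} = IV.
P[0]: E(K, 6) = 4; C ⊕ 4 = 8.
P[1]: E(K, C) = A; E ⊕ A = 4.
P[2]: E(K, E) = C; A ⊕ C = 6.
P[3]: E(K, A) = 0; 7 ⊕ 0 = 7.
P[4]: E(K, 7) = 3; 9 ⊕ 3 = A.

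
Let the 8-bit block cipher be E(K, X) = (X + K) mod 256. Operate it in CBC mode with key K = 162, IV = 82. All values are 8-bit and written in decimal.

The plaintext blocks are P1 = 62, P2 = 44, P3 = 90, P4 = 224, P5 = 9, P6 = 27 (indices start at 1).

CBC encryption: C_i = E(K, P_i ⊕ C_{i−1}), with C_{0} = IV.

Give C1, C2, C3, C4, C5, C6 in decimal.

C1 = 14, C2 = 196, C3 = 64, C4 = 66, C5 = 237, C6 = 152

C1: P1 ⊕ 82 = 108; E(K, 108) = 14.
C2: P2 ⊕ 14 = 34; E(K, 34) = 196.
C3: P3 ⊕ 196 = 158; E(K, 158) = 64.
C4: P4 ⊕ 64 = 160; E(K, 160) = 66.
C5: P5 ⊕ 66 = 75; E(K, 75) = 237.
C6: P6 ⊕ 237 = 246; E(K, 246) = 152.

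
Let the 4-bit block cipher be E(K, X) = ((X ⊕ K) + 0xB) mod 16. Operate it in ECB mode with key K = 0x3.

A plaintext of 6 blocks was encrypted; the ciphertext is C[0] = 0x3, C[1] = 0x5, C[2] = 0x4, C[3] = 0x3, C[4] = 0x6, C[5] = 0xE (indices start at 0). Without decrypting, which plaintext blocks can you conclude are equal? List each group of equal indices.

P[0] = P[3]

ECB encrypts each block independently with the same key, so equal ciphertext blocks imply equal plaintext blocks.
C[0] = C[3] = 0x3, so P[0] = P[3].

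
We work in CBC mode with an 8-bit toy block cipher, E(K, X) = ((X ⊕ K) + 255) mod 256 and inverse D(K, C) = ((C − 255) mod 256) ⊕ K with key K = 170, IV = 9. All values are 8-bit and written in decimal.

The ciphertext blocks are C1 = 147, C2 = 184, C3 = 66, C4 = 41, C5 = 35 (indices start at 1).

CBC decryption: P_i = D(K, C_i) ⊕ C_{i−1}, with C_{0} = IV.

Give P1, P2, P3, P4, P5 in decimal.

P1 = 55, P2 = 128, P3 = 81, P4 = 194, P5 = 167

P1: D(K, 147) = 62; 62 ⊕ 9 = 55.
P2: D(K, 184) = 19; 19 ⊕ 147 = 128.
P3: D(K, 66) = 233; 233 ⊕ 184 = 81.
P4: D(K, 41) = 128; 128 ⊕ 66 = 194.
P5: D(K, 35) = 142; 142 ⊕ 41 = 167.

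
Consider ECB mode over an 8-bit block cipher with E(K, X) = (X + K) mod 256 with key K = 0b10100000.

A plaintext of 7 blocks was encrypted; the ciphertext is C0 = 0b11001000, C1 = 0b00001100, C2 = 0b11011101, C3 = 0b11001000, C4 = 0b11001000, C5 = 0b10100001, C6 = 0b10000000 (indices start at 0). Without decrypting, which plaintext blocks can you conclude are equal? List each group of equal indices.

ECB encrypts each block independently with the same key, so equal ciphertext blocks imply equal plaintext blocks.
C0 = C3 = C4 = 0b11001000, so P0 = P3 = P4.

P0 = P3 = P4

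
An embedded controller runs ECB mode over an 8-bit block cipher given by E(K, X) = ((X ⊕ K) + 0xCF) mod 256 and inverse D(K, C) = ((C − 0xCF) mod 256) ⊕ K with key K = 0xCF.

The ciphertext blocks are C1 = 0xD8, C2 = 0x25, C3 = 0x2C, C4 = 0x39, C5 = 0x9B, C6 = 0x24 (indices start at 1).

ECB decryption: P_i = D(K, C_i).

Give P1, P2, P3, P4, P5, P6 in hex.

P1 = 0xC6, P2 = 0x99, P3 = 0x92, P4 = 0xA5, P5 = 0x03, P6 = 0x9A

P1: D(K, 0xD8) = 0xC6.
P2: D(K, 0x25) = 0x99.
P3: D(K, 0x2C) = 0x92.
P4: D(K, 0x39) = 0xA5.
P5: D(K, 0x9B) = 0x03.
P6: D(K, 0x24) = 0x9A.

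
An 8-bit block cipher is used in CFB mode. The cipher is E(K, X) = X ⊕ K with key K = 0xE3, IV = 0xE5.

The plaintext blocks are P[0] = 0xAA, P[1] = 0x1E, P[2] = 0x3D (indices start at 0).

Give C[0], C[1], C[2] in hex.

CFB encryption: C_i = P_i ⊕ E(K, C_{i−1}), with C_{−1} = IV.
C[0]: E(K, 0xE5) = 0x06; 0xAA ⊕ 0x06 = 0xAC.
C[1]: E(K, 0xAC) = 0x4F; 0x1E ⊕ 0x4F = 0x51.
C[2]: E(K, 0x51) = 0xB2; 0x3D ⊕ 0xB2 = 0x8F.

C[0] = 0xAC, C[1] = 0x51, C[2] = 0x8F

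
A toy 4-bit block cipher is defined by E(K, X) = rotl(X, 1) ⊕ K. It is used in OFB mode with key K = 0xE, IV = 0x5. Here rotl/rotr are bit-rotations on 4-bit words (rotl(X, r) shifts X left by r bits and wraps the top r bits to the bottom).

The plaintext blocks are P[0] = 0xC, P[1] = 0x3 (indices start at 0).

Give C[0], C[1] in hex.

C[0] = 0x8, C[1] = 0x5

OFB encryption: S_i = E(K, S_{i−1}) with S_{−1} = IV; C_i = P_i ⊕ S_i.
C[0]: S = E(K, 0x5) = 0x4; 0xC ⊕ 0x4 = 0x8.
C[1]: S = E(K, 0x4) = 0x6; 0x3 ⊕ 0x6 = 0x5.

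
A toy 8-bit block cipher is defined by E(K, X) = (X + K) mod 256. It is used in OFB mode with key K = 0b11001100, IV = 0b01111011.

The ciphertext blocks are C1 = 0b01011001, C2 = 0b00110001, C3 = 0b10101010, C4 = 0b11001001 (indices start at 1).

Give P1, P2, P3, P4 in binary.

P1 = 0b00011110, P2 = 0b00100010, P3 = 0b01110101, P4 = 0b01100010

OFB decryption: S_i = E(K, S_{i−1}) with S_{0} = IV; P_i = C_i ⊕ S_i.
P1: S = E(K, 0b01111011) = 0b01000111; 0b01011001 ⊕ 0b01000111 = 0b00011110.
P2: S = E(K, 0b01000111) = 0b00010011; 0b00110001 ⊕ 0b00010011 = 0b00100010.
P3: S = E(K, 0b00010011) = 0b11011111; 0b10101010 ⊕ 0b11011111 = 0b01110101.
P4: S = E(K, 0b11011111) = 0b10101011; 0b11001001 ⊕ 0b10101011 = 0b01100010.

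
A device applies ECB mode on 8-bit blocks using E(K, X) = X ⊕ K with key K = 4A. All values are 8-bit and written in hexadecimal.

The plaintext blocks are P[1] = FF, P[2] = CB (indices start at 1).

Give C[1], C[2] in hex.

ECB encryption: C_i = E(K, P_i).
C[1]: E(K, FF) = B5.
C[2]: E(K, CB) = 81.

C[1] = B5, C[2] = 81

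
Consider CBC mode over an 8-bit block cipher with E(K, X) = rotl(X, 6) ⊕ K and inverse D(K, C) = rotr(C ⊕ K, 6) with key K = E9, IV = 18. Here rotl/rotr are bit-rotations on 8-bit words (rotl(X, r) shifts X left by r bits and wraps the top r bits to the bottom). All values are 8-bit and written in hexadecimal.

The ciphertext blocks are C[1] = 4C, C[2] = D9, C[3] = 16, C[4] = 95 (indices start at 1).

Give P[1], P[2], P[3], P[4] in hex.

CBC decryption: P_i = D(K, C_i) ⊕ C_{i−1}, with C_{0} = IV.
P[1]: D(K, 4C) = 96; 96 ⊕ 18 = 8E.
P[2]: D(K, D9) = C0; C0 ⊕ 4C = 8C.
P[3]: D(K, 16) = FF; FF ⊕ D9 = 26.
P[4]: D(K, 95) = F1; F1 ⊕ 16 = E7.

P[1] = 8E, P[2] = 8C, P[3] = 26, P[4] = E7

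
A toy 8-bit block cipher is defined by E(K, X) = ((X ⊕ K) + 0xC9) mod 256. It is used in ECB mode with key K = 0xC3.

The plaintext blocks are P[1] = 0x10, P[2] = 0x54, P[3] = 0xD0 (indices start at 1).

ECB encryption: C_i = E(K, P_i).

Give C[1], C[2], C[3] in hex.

C[1]: E(K, 0x10) = 0x9C.
C[2]: E(K, 0x54) = 0x60.
C[3]: E(K, 0xD0) = 0xDC.

C[1] = 0x9C, C[2] = 0x60, C[3] = 0xDC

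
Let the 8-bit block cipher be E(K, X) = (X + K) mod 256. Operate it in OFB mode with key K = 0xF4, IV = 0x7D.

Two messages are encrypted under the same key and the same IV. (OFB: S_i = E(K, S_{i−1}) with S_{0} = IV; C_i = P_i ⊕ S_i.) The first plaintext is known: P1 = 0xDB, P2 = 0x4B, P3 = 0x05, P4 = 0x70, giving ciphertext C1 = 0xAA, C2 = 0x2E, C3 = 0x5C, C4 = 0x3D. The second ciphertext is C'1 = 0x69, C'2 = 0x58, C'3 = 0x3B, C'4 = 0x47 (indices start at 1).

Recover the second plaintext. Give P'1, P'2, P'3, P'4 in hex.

P'1 = 0x18, P'2 = 0x3D, P'3 = 0x62, P'4 = 0x0A

In OFB with a reused IV, both messages share the same keystream S_i, so C_i ⊕ C'_i = P_i ⊕ P'_i and thus P'_i = P_i ⊕ C_i ⊕ C'_i.
P'1: 0xDB ⊕ 0xAA ⊕ 0x69 = 0x18.
P'2: 0x4B ⊕ 0x2E ⊕ 0x58 = 0x3D.
P'3: 0x05 ⊕ 0x5C ⊕ 0x3B = 0x62.
P'4: 0x70 ⊕ 0x3D ⊕ 0x47 = 0x0A.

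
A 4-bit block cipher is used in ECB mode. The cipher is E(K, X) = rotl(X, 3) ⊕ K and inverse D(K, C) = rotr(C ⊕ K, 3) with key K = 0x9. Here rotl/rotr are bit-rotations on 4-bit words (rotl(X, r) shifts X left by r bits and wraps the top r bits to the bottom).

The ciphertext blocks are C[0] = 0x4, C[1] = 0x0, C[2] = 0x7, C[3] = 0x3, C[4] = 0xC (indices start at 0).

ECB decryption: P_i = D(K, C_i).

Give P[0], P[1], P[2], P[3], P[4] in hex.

P[0]: D(K, 0x4) = 0xB.
P[1]: D(K, 0x0) = 0x3.
P[2]: D(K, 0x7) = 0xD.
P[3]: D(K, 0x3) = 0x5.
P[4]: D(K, 0xC) = 0xA.

P[0] = 0xB, P[1] = 0x3, P[2] = 0xD, P[3] = 0x5, P[4] = 0xA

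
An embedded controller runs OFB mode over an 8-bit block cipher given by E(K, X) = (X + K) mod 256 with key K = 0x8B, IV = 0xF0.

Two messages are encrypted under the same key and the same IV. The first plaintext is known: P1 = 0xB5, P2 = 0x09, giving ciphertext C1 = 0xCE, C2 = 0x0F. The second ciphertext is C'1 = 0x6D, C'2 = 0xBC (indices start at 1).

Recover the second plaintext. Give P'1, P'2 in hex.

In OFB with a reused IV, both messages share the same keystream S_i, so C_i ⊕ C'_i = P_i ⊕ P'_i and thus P'_i = P_i ⊕ C_i ⊕ C'_i.
P'1: 0xB5 ⊕ 0xCE ⊕ 0x6D = 0x16.
P'2: 0x09 ⊕ 0x0F ⊕ 0xBC = 0xBA.

P'1 = 0x16, P'2 = 0xBA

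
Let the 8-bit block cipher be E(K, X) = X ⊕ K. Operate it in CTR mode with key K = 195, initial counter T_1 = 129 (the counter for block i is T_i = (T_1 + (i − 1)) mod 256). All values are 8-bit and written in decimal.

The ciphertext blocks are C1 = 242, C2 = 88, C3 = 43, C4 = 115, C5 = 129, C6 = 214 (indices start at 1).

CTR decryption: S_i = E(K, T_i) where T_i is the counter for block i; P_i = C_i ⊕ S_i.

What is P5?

P5: T = 133, S = E(K, T) = 70; 129 ⊕ 70 = 199.

P5 = 199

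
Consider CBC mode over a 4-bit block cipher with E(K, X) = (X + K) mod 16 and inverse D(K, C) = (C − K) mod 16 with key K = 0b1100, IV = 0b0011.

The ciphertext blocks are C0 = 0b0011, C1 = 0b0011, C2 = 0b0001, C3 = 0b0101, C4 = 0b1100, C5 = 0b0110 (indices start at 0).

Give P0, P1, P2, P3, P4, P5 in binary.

CBC decryption: P_i = D(K, C_i) ⊕ C_{i−1}, with C_{−1} = IV.
P0: D(K, 0b0011) = 0b0111; 0b0111 ⊕ 0b0011 = 0b0100.
P1: D(K, 0b0011) = 0b0111; 0b0111 ⊕ 0b0011 = 0b0100.
P2: D(K, 0b0001) = 0b0101; 0b0101 ⊕ 0b0011 = 0b0110.
P3: D(K, 0b0101) = 0b1001; 0b1001 ⊕ 0b0001 = 0b1000.
P4: D(K, 0b1100) = 0b0000; 0b0000 ⊕ 0b0101 = 0b0101.
P5: D(K, 0b0110) = 0b1010; 0b1010 ⊕ 0b1100 = 0b0110.

P0 = 0b0100, P1 = 0b0100, P2 = 0b0110, P3 = 0b1000, P4 = 0b0101, P5 = 0b0110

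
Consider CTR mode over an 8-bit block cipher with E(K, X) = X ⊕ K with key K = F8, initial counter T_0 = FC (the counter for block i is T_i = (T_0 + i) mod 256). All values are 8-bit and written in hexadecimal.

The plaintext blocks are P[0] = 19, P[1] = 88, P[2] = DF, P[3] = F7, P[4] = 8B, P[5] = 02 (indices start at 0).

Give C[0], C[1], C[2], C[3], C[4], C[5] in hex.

C[0] = 1D, C[1] = 8D, C[2] = D9, C[3] = F0, C[4] = 73, C[5] = FB

CTR encryption: S_i = E(K, T_i) where T_i is the counter for block i; C_i = P_i ⊕ S_i.
C[0]: T = FC, S = E(K, T) = 04; 19 ⊕ 04 = 1D.
C[1]: T = FD, S = E(K, T) = 05; 88 ⊕ 05 = 8D.
C[2]: T = FE, S = E(K, T) = 06; DF ⊕ 06 = D9.
C[3]: T = FF, S = E(K, T) = 07; F7 ⊕ 07 = F0.
C[4]: T = 00, S = E(K, T) = F8; 8B ⊕ F8 = 73.
C[5]: T = 01, S = E(K, T) = F9; 02 ⊕ F9 = FB.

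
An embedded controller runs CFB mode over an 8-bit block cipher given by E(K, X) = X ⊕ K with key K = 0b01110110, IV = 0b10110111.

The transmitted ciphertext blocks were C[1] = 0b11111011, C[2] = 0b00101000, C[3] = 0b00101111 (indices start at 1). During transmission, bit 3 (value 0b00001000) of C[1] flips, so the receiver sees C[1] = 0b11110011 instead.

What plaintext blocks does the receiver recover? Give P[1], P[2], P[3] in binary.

P[1] = 0b00110010, P[2] = 0b10101101, P[3] = 0b01110001

CFB decryption: P_i = C_i ⊕ E(K, C_{i−1}), with C_{0} = IV.
Only C[1] changed, to 0b11110011. In CFB, a change in C_i flips the same bit in P_i and garbles P_{i+1}. Decrypting the received ciphertext:
P[1]: E(K, 0b10110111) = 0b11000001; 0b11110011 ⊕ 0b11000001 = 0b00110010.
P[2]: E(K, 0b11110011) = 0b10000101; 0b00101000 ⊕ 0b10000101 = 0b10101101.
P[3]: E(K, 0b00101000) = 0b01011110; 0b00101111 ⊕ 0b01011110 = 0b01110001.
Blocks that differ from the original plaintext: P[1], P[2].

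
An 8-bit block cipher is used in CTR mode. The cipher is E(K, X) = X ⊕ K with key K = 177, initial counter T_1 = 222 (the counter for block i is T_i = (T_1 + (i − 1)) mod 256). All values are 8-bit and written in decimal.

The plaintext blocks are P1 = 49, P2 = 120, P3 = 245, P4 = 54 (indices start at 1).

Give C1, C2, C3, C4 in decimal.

C1 = 94, C2 = 22, C3 = 164, C4 = 102

CTR encryption: S_i = E(K, T_i) where T_i is the counter for block i; C_i = P_i ⊕ S_i.
C1: T = 222, S = E(K, T) = 111; 49 ⊕ 111 = 94.
C2: T = 223, S = E(K, T) = 110; 120 ⊕ 110 = 22.
C3: T = 224, S = E(K, T) = 81; 245 ⊕ 81 = 164.
C4: T = 225, S = E(K, T) = 80; 54 ⊕ 80 = 102.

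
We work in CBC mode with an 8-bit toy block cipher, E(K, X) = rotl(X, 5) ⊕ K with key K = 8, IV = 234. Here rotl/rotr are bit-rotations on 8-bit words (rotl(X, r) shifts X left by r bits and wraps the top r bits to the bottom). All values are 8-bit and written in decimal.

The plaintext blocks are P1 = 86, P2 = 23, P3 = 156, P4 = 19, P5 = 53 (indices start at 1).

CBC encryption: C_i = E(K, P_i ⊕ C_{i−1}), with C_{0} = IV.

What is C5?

C5 = 1

C1: P1 ⊕ 234 = 188; E(K, 188) = 159.
C2: P2 ⊕ 159 = 136; E(K, 136) = 25.
C3: P3 ⊕ 25 = 133; E(K, 133) = 184.
C4: P4 ⊕ 184 = 171; E(K, 171) = 125.
C5: P5 ⊕ 125 = 72; E(K, 72) = 1.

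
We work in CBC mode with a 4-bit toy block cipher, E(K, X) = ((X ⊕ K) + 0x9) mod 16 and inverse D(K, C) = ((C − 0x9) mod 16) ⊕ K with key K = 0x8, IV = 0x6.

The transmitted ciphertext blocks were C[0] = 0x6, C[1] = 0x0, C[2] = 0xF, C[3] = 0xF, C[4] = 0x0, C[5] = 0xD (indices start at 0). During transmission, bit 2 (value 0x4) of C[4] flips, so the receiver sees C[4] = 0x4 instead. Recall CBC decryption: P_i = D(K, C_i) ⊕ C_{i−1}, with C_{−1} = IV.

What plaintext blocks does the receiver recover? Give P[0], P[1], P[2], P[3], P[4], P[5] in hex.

Only C[4] changed, to 0x4. In CBC, a change in C_i garbles P_i and flips the same bit in P_{i+1}. Decrypting the received ciphertext:
P[0]: D(K, 0x6) = 0x5; 0x5 ⊕ 0x6 = 0x3.
P[1]: D(K, 0x0) = 0xF; 0xF ⊕ 0x6 = 0x9.
P[2]: D(K, 0xF) = 0xE; 0xE ⊕ 0x0 = 0xE.
P[3]: D(K, 0xF) = 0xE; 0xE ⊕ 0xF = 0x1.
P[4]: D(K, 0x4) = 0x3; 0x3 ⊕ 0xF = 0xC.
P[5]: D(K, 0xD) = 0xC; 0xC ⊕ 0x4 = 0x8.
Blocks that differ from the original plaintext: P[4], P[5].

P[0] = 0x3, P[1] = 0x9, P[2] = 0xE, P[3] = 0x1, P[4] = 0xC, P[5] = 0x8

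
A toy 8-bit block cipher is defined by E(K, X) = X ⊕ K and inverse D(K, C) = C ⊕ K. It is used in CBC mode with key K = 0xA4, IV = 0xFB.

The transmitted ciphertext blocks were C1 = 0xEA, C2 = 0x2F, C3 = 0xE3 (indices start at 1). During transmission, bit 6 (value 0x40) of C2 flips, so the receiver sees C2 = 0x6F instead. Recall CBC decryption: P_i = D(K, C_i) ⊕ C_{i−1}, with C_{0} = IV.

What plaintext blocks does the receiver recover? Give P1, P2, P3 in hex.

Only C2 changed, to 0x6F. In CBC, a change in C_i garbles P_i and flips the same bit in P_{i+1}. Decrypting the received ciphertext:
P1: D(K, 0xEA) = 0x4E; 0x4E ⊕ 0xFB = 0xB5.
P2: D(K, 0x6F) = 0xCB; 0xCB ⊕ 0xEA = 0x21.
P3: D(K, 0xE3) = 0x47; 0x47 ⊕ 0x6F = 0x28.
Blocks that differ from the original plaintext: P2, P3.

P1 = 0xB5, P2 = 0x21, P3 = 0x28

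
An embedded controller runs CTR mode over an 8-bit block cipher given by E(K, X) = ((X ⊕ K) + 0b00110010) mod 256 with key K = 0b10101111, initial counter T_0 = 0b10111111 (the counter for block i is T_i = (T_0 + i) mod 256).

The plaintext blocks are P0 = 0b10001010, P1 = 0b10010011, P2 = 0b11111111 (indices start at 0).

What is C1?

C1 = 0b00110010

CTR encryption: S_i = E(K, T_i) where T_i is the counter for block i; C_i = P_i ⊕ S_i.
C0: T = 0b10111111, S = E(K, T) = 0b01000010; 0b10001010 ⊕ 0b01000010 = 0b11001000.
C1: T = 0b11000000, S = E(K, T) = 0b10100001; 0b10010011 ⊕ 0b10100001 = 0b00110010.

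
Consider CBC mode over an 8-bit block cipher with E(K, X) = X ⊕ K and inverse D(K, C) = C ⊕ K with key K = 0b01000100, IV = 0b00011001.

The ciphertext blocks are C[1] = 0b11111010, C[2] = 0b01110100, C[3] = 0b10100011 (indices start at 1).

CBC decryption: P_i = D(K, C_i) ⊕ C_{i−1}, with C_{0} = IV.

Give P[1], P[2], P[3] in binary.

P[1] = 0b10100111, P[2] = 0b11001010, P[3] = 0b10010011

P[1]: D(K, 0b11111010) = 0b10111110; 0b10111110 ⊕ 0b00011001 = 0b10100111.
P[2]: D(K, 0b01110100) = 0b00110000; 0b00110000 ⊕ 0b11111010 = 0b11001010.
P[3]: D(K, 0b10100011) = 0b11100111; 0b11100111 ⊕ 0b01110100 = 0b10010011.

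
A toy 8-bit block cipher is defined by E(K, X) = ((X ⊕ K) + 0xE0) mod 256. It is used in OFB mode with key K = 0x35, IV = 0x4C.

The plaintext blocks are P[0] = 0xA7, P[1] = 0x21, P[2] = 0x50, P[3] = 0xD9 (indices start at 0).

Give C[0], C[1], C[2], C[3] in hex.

OFB encryption: S_i = E(K, S_{i−1}) with S_{−1} = IV; C_i = P_i ⊕ S_i.
C[0]: S = E(K, 0x4C) = 0x59; 0xA7 ⊕ 0x59 = 0xFE.
C[1]: S = E(K, 0x59) = 0x4C; 0x21 ⊕ 0x4C = 0x6D.
C[2]: S = E(K, 0x4C) = 0x59; 0x50 ⊕ 0x59 = 0x09.
C[3]: S = E(K, 0x59) = 0x4C; 0xD9 ⊕ 0x4C = 0x95.

C[0] = 0xFE, C[1] = 0x6D, C[2] = 0x09, C[3] = 0x95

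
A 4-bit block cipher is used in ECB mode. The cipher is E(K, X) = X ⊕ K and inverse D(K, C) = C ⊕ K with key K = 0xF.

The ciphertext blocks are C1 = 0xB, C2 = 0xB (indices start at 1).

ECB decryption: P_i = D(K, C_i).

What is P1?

P1 = 0x4

P1: D(K, 0xB) = 0x4.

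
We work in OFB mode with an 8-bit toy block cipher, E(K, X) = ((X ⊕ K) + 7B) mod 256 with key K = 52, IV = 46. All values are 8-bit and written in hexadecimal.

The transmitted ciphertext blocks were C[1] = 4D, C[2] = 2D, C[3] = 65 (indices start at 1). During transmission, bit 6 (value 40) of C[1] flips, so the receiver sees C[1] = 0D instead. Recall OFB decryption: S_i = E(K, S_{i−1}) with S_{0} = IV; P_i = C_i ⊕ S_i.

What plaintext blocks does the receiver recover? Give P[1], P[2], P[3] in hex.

Only C[1] changed, to 0D. In OFB, a change in C_i flips the same bit in P_i only; the keystream is unaffected. Decrypting the received ciphertext:
P[1]: S = E(K, 46) = 8F; 0D ⊕ 8F = 82.
P[2]: S = E(K, 8F) = 58; 2D ⊕ 58 = 75.
P[3]: S = E(K, 58) = 85; 65 ⊕ 85 = E0.
Blocks that differ from the original plaintext: P[1].

P[1] = 82, P[2] = 75, P[3] = E0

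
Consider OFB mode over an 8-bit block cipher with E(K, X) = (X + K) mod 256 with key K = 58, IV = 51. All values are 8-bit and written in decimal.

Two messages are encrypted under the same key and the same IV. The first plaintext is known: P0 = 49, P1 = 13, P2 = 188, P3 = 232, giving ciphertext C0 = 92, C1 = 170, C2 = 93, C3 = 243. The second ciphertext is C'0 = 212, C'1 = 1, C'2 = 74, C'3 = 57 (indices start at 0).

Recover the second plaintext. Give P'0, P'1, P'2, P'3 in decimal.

P'0 = 185, P'1 = 166, P'2 = 171, P'3 = 34

In OFB with a reused IV, both messages share the same keystream S_i, so C_i ⊕ C'_i = P_i ⊕ P'_i and thus P'_i = P_i ⊕ C_i ⊕ C'_i.
P'0: 49 ⊕ 92 ⊕ 212 = 185.
P'1: 13 ⊕ 170 ⊕ 1 = 166.
P'2: 188 ⊕ 93 ⊕ 74 = 171.
P'3: 232 ⊕ 243 ⊕ 57 = 34.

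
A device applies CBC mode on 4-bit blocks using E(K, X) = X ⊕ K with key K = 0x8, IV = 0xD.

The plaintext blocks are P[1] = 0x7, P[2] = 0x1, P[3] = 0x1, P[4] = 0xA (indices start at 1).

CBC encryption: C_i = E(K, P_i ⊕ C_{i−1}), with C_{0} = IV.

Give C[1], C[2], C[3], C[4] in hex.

C[1]: P[1] ⊕ 0xD = 0xA; E(K, 0xA) = 0x2.
C[2]: P[2] ⊕ 0x2 = 0x3; E(K, 0x3) = 0xB.
C[3]: P[3] ⊕ 0xB = 0xA; E(K, 0xA) = 0x2.
C[4]: P[4] ⊕ 0x2 = 0x8; E(K, 0x8) = 0x0.

C[1] = 0x2, C[2] = 0xB, C[3] = 0x2, C[4] = 0x0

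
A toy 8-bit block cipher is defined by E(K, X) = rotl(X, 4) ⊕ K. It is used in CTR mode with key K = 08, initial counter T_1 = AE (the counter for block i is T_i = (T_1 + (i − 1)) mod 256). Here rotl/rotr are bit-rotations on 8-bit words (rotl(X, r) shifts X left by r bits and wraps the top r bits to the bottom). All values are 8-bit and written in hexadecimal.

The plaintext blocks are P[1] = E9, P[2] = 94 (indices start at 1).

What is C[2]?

CTR encryption: S_i = E(K, T_i) where T_i is the counter for block i; C_i = P_i ⊕ S_i.
C[1]: T = AE, S = E(K, T) = E2; E9 ⊕ E2 = 0B.
C[2]: T = AF, S = E(K, T) = F2; 94 ⊕ F2 = 66.

C[2] = 66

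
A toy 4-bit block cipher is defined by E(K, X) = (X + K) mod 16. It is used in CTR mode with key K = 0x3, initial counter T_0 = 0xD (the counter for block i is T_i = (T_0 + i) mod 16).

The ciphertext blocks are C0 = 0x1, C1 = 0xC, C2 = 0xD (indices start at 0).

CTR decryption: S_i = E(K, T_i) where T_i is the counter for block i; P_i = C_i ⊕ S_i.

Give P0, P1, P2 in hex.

P0: T = 0xD, S = E(K, T) = 0x0; 0x1 ⊕ 0x0 = 0x1.
P1: T = 0xE, S = E(K, T) = 0x1; 0xC ⊕ 0x1 = 0xD.
P2: T = 0xF, S = E(K, T) = 0x2; 0xD ⊕ 0x2 = 0xF.

P0 = 0x1, P1 = 0xD, P2 = 0xF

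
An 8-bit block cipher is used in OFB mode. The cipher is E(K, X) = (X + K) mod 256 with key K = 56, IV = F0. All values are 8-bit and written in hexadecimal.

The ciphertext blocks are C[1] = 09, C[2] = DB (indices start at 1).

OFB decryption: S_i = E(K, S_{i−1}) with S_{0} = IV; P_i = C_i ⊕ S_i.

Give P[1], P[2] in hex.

P[1]: S = E(K, F0) = 46; 09 ⊕ 46 = 4F.
P[2]: S = E(K, 46) = 9C; DB ⊕ 9C = 47.

P[1] = 4F, P[2] = 47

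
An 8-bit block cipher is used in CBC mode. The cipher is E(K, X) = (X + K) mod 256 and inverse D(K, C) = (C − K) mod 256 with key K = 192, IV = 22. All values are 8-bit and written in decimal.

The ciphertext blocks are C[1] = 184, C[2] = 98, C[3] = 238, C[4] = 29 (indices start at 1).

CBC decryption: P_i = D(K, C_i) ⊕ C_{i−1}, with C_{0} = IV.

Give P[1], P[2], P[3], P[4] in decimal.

P[1]: D(K, 184) = 248; 248 ⊕ 22 = 238.
P[2]: D(K, 98) = 162; 162 ⊕ 184 = 26.
P[3]: D(K, 238) = 46; 46 ⊕ 98 = 76.
P[4]: D(K, 29) = 93; 93 ⊕ 238 = 179.

P[1] = 238, P[2] = 26, P[3] = 76, P[4] = 179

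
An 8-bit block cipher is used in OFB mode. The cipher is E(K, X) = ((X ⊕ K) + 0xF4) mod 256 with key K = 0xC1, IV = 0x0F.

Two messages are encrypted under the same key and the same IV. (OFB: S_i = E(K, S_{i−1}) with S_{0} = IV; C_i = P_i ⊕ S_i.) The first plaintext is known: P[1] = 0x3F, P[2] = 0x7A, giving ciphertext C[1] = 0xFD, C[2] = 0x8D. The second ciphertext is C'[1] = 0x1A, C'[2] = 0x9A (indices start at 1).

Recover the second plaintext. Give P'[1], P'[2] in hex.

P'[1] = 0xD8, P'[2] = 0x6D

In OFB with a reused IV, both messages share the same keystream S_i, so C_i ⊕ C'_i = P_i ⊕ P'_i and thus P'_i = P_i ⊕ C_i ⊕ C'_i.
P'[1]: 0x3F ⊕ 0xFD ⊕ 0x1A = 0xD8.
P'[2]: 0x7A ⊕ 0x8D ⊕ 0x9A = 0x6D.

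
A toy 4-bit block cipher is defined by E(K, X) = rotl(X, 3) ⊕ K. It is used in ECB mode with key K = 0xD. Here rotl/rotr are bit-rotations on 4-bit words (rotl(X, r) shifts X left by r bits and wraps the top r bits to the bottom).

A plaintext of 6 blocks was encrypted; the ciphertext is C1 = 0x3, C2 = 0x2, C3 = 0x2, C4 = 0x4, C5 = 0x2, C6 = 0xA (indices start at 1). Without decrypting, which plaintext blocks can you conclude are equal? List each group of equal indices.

P2 = P3 = P5

ECB encrypts each block independently with the same key, so equal ciphertext blocks imply equal plaintext blocks.
C2 = C3 = C5 = 0x2, so P2 = P3 = P5.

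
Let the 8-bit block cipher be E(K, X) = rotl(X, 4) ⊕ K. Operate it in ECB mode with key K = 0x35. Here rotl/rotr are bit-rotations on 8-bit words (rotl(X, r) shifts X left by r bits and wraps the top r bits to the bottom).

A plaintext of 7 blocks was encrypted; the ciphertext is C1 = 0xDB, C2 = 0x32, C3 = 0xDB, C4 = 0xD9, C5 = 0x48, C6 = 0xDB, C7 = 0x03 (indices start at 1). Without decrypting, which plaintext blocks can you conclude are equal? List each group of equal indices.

ECB encrypts each block independently with the same key, so equal ciphertext blocks imply equal plaintext blocks.
C1 = C3 = C6 = 0xDB, so P1 = P3 = P6.

P1 = P3 = P6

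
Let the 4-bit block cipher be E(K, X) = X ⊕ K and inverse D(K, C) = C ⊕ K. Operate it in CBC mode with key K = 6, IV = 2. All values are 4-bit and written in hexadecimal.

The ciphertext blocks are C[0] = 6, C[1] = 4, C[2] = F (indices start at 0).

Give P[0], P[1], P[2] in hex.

CBC decryption: P_i = D(K, C_i) ⊕ C_{i−1}, with C_{−1} = IV.
P[0]: D(K, 6) = 0; 0 ⊕ 2 = 2.
P[1]: D(K, 4) = 2; 2 ⊕ 6 = 4.
P[2]: D(K, F) = 9; 9 ⊕ 4 = D.

P[0] = 2, P[1] = 4, P[2] = D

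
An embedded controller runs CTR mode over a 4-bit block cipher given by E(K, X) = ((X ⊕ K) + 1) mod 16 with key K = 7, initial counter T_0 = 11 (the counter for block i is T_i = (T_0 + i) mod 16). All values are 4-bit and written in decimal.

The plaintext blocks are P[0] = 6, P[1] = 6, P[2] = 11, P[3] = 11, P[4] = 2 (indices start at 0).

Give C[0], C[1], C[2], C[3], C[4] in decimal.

C[0] = 11, C[1] = 10, C[2] = 0, C[3] = 1, C[4] = 11

CTR encryption: S_i = E(K, T_i) where T_i is the counter for block i; C_i = P_i ⊕ S_i.
C[0]: T = 11, S = E(K, T) = 13; 6 ⊕ 13 = 11.
C[1]: T = 12, S = E(K, T) = 12; 6 ⊕ 12 = 10.
C[2]: T = 13, S = E(K, T) = 11; 11 ⊕ 11 = 0.
C[3]: T = 14, S = E(K, T) = 10; 11 ⊕ 10 = 1.
C[4]: T = 15, S = E(K, T) = 9; 2 ⊕ 9 = 11.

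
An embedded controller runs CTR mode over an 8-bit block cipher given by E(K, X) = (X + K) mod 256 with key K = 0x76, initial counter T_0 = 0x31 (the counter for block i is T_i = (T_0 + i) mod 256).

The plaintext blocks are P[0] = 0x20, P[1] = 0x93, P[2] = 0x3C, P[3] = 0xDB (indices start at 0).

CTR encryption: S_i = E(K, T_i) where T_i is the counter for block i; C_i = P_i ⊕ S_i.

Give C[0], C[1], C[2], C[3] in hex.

C[0]: T = 0x31, S = E(K, T) = 0xA7; 0x20 ⊕ 0xA7 = 0x87.
C[1]: T = 0x32, S = E(K, T) = 0xA8; 0x93 ⊕ 0xA8 = 0x3B.
C[2]: T = 0x33, S = E(K, T) = 0xA9; 0x3C ⊕ 0xA9 = 0x95.
C[3]: T = 0x34, S = E(K, T) = 0xAA; 0xDB ⊕ 0xAA = 0x71.

C[0] = 0x87, C[1] = 0x3B, C[2] = 0x95, C[3] = 0x71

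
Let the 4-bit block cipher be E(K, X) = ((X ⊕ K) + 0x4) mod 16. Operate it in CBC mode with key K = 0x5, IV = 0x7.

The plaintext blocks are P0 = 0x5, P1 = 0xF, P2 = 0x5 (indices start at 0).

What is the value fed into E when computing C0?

CBC encryption: C_i = E(K, P_i ⊕ C_{i−1}), with C_{−1} = IV.
C0: P0 ⊕ 0x7 = 0x2; E(K, 0x2) = 0xB.
So the input to E for block 0 is 0x2.

0x2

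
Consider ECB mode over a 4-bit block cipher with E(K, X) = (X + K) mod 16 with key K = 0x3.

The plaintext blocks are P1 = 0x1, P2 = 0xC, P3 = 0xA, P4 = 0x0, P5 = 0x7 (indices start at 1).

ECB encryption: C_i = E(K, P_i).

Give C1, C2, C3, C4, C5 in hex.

C1 = 0x4, C2 = 0xF, C3 = 0xD, C4 = 0x3, C5 = 0xA

C1: E(K, 0x1) = 0x4.
C2: E(K, 0xC) = 0xF.
C3: E(K, 0xA) = 0xD.
C4: E(K, 0x0) = 0x3.
C5: E(K, 0x7) = 0xA.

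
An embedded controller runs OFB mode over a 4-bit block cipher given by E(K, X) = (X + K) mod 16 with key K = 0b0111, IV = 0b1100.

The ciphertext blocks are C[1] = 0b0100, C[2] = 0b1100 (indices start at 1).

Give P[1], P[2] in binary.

P[1] = 0b0111, P[2] = 0b0110

OFB decryption: S_i = E(K, S_{i−1}) with S_{0} = IV; P_i = C_i ⊕ S_i.
P[1]: S = E(K, 0b1100) = 0b0011; 0b0100 ⊕ 0b0011 = 0b0111.
P[2]: S = E(K, 0b0011) = 0b1010; 0b1100 ⊕ 0b1010 = 0b0110.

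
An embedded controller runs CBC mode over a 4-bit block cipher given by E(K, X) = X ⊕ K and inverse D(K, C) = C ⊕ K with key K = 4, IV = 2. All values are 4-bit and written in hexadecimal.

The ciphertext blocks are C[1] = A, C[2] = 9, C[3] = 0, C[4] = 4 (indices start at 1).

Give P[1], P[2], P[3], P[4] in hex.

P[1] = C, P[2] = 7, P[3] = D, P[4] = 0

CBC decryption: P_i = D(K, C_i) ⊕ C_{i−1}, with C_{0} = IV.
P[1]: D(K, A) = E; E ⊕ 2 = C.
P[2]: D(K, 9) = D; D ⊕ A = 7.
P[3]: D(K, 0) = 4; 4 ⊕ 9 = D.
P[4]: D(K, 4) = 0; 0 ⊕ 0 = 0.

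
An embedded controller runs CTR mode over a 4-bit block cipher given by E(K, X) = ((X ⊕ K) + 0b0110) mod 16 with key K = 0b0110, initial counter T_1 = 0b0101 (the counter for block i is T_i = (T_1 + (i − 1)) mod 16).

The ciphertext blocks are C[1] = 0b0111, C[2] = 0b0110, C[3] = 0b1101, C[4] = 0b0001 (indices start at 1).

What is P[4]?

P[4] = 0b0101

CTR decryption: S_i = E(K, T_i) where T_i is the counter for block i; P_i = C_i ⊕ S_i.
P[4]: T = 0b1000, S = E(K, T) = 0b0100; 0b0001 ⊕ 0b0100 = 0b0101.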